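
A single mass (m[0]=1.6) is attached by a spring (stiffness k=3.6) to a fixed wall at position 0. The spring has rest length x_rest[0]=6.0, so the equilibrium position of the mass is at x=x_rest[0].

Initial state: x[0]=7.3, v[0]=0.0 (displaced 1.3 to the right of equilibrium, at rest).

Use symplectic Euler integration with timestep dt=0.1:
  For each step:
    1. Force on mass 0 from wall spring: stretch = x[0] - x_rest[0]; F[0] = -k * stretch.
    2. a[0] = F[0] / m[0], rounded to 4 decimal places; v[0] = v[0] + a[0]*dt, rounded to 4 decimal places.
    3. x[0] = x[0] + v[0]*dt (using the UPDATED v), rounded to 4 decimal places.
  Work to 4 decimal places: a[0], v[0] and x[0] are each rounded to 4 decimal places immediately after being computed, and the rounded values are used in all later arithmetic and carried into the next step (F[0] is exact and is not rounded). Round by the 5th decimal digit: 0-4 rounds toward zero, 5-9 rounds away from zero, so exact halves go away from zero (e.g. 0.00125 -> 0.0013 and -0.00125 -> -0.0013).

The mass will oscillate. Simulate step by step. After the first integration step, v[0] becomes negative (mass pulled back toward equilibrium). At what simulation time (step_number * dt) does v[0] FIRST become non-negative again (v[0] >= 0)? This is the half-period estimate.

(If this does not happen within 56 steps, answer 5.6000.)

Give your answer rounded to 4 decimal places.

Step 0: x=[7.3000] v=[0.0000]
Step 1: x=[7.2708] v=[-0.2925]
Step 2: x=[7.2130] v=[-0.5784]
Step 3: x=[7.1279] v=[-0.8513]
Step 4: x=[7.0174] v=[-1.1051]
Step 5: x=[6.8840] v=[-1.3340]
Step 6: x=[6.7307] v=[-1.5329]
Step 7: x=[6.5610] v=[-1.6973]
Step 8: x=[6.3787] v=[-1.8235]
Step 9: x=[6.1878] v=[-1.9087]
Step 10: x=[5.9927] v=[-1.9510]
Step 11: x=[5.7978] v=[-1.9494]
Step 12: x=[5.6074] v=[-1.9039]
Step 13: x=[5.4258] v=[-1.8156]
Step 14: x=[5.2572] v=[-1.6864]
Step 15: x=[5.1053] v=[-1.5193]
Step 16: x=[4.9735] v=[-1.3180]
Step 17: x=[4.8648] v=[-1.0870]
Step 18: x=[4.7816] v=[-0.8316]
Step 19: x=[4.7259] v=[-0.5575]
Step 20: x=[4.6988] v=[-0.2708]
Step 21: x=[4.7010] v=[0.0220]
First v>=0 after going negative at step 21, time=2.1000

Answer: 2.1000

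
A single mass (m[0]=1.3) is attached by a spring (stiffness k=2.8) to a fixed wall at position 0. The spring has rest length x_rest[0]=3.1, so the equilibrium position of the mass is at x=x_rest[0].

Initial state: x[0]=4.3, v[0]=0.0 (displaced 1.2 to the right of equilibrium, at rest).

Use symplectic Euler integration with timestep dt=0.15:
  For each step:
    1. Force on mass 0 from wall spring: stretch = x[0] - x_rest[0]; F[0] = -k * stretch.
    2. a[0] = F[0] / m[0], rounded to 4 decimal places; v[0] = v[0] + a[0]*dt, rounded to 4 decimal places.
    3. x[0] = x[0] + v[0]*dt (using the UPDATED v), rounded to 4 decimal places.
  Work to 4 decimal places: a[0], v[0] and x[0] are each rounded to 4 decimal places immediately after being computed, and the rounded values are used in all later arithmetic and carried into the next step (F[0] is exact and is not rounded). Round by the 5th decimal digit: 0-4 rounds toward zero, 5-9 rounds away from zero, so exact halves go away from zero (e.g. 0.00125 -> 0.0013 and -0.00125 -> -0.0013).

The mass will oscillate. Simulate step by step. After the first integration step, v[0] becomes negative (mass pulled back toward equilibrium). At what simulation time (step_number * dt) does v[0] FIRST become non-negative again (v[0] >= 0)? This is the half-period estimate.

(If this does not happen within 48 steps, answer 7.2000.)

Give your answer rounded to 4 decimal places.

Step 0: x=[4.3000] v=[0.0000]
Step 1: x=[4.2418] v=[-0.3877]
Step 2: x=[4.1283] v=[-0.7566]
Step 3: x=[3.9650] v=[-1.0888]
Step 4: x=[3.7598] v=[-1.3683]
Step 5: x=[3.5226] v=[-1.5815]
Step 6: x=[3.2649] v=[-1.7180]
Step 7: x=[2.9992] v=[-1.7713]
Step 8: x=[2.7384] v=[-1.7387]
Step 9: x=[2.4951] v=[-1.6219]
Step 10: x=[2.2811] v=[-1.4265]
Step 11: x=[2.1068] v=[-1.1619]
Step 12: x=[1.9807] v=[-0.8410]
Step 13: x=[1.9088] v=[-0.4794]
Step 14: x=[1.8946] v=[-0.0945]
Step 15: x=[1.9388] v=[0.2949]
First v>=0 after going negative at step 15, time=2.2500

Answer: 2.2500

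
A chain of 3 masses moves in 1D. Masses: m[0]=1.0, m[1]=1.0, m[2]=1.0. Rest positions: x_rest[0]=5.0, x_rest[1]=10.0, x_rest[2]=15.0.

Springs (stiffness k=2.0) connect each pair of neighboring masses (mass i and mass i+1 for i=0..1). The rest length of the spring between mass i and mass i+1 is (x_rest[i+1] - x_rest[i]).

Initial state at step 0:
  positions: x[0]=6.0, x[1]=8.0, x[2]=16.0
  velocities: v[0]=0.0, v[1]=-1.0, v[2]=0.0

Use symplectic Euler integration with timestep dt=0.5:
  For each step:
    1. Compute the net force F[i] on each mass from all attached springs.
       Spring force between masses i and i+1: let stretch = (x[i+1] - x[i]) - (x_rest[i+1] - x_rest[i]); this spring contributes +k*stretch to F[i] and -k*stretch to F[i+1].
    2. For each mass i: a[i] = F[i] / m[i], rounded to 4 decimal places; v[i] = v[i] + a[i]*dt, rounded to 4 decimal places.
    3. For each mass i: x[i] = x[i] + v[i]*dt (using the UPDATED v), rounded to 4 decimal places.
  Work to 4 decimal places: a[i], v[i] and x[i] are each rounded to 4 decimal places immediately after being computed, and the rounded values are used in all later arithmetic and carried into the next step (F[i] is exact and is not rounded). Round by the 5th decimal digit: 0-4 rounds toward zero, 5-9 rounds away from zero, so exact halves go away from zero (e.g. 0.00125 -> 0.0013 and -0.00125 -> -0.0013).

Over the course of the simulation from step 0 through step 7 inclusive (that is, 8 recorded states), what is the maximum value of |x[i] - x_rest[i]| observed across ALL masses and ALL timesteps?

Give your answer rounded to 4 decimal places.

Step 0: x=[6.0000 8.0000 16.0000] v=[0.0000 -1.0000 0.0000]
Step 1: x=[4.5000 10.5000 14.5000] v=[-3.0000 5.0000 -3.0000]
Step 2: x=[3.5000 12.0000 13.5000] v=[-2.0000 3.0000 -2.0000]
Step 3: x=[4.2500 10.0000 14.2500] v=[1.5000 -4.0000 1.5000]
Step 4: x=[5.3750 7.2500 15.3750] v=[2.2500 -5.5000 2.2500]
Step 5: x=[4.9375 7.6250 14.9375] v=[-0.8750 0.7500 -0.8750]
Step 6: x=[3.3438 10.3125 13.3438] v=[-3.1875 5.3750 -3.1875]
Step 7: x=[2.7344 11.0313 12.7344] v=[-1.2188 1.4376 -1.2188]
Max displacement = 2.7500

Answer: 2.7500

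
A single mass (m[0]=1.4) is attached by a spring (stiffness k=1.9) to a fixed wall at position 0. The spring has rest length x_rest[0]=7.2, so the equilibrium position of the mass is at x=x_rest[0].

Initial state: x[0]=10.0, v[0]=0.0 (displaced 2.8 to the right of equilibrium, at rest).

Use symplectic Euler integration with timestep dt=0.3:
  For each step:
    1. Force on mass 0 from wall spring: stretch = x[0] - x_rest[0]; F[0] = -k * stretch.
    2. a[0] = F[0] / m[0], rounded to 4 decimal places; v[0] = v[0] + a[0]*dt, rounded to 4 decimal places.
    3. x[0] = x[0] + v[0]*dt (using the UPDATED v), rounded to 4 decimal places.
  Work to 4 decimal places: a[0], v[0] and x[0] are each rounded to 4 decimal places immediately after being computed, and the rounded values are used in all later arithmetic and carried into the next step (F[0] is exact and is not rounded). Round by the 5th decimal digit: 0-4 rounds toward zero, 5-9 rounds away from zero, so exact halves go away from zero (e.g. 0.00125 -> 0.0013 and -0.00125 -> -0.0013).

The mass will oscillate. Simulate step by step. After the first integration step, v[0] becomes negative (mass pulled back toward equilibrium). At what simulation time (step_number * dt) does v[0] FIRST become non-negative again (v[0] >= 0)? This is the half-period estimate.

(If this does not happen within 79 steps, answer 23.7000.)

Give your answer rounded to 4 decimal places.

Step 0: x=[10.0000] v=[0.0000]
Step 1: x=[9.6580] v=[-1.1400]
Step 2: x=[9.0158] v=[-2.1408]
Step 3: x=[8.1518] v=[-2.8801]
Step 4: x=[7.1715] v=[-3.2676]
Step 5: x=[6.1947] v=[-3.2560]
Step 6: x=[5.3407] v=[-2.8467]
Step 7: x=[4.7138] v=[-2.0897]
Step 8: x=[4.3906] v=[-1.0775]
Step 9: x=[4.4105] v=[0.0663]
First v>=0 after going negative at step 9, time=2.7000

Answer: 2.7000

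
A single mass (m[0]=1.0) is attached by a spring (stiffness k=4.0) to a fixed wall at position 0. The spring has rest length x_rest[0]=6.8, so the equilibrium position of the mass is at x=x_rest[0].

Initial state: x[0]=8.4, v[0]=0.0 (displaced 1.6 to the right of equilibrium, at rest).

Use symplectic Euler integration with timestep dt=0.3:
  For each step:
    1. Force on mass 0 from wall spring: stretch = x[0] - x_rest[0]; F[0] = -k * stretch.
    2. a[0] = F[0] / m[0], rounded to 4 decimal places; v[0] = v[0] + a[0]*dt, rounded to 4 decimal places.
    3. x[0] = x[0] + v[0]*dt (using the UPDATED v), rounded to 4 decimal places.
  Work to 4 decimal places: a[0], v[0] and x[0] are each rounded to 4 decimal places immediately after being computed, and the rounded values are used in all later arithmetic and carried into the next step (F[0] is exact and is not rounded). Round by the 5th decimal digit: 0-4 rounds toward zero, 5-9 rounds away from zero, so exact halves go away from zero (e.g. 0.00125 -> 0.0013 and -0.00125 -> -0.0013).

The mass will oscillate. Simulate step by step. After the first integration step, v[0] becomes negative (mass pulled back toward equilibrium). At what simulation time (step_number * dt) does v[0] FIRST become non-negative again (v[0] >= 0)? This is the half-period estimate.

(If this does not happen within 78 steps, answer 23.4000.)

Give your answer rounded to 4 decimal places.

Answer: 1.8000

Derivation:
Step 0: x=[8.4000] v=[0.0000]
Step 1: x=[7.8240] v=[-1.9200]
Step 2: x=[6.8794] v=[-3.1488]
Step 3: x=[5.9062] v=[-3.2441]
Step 4: x=[5.2548] v=[-2.1715]
Step 5: x=[5.1596] v=[-0.3173]
Step 6: x=[5.6550] v=[1.6512]
First v>=0 after going negative at step 6, time=1.8000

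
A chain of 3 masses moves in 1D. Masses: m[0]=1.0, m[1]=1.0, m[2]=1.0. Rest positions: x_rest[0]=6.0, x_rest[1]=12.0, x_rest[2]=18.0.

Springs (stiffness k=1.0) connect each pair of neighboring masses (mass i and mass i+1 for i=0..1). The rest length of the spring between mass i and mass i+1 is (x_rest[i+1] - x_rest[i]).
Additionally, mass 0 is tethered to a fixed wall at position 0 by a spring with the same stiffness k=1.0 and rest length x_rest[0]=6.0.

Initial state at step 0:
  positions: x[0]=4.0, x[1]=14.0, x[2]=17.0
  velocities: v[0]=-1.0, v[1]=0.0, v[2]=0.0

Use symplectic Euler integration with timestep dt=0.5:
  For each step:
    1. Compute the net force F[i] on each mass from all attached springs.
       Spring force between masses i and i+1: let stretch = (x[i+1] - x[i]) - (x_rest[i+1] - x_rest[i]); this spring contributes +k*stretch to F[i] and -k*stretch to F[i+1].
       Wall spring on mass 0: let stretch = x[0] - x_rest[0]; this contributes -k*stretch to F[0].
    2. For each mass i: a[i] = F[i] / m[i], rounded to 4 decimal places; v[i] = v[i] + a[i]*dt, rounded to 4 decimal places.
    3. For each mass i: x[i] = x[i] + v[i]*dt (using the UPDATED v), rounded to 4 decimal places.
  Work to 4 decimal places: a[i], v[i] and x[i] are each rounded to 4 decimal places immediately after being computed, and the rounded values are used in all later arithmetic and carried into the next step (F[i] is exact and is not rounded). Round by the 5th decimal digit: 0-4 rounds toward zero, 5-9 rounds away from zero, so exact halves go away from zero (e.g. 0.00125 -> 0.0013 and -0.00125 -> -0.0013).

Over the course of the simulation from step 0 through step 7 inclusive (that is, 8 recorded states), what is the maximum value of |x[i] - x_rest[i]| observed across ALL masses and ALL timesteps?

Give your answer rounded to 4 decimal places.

Answer: 2.8594

Derivation:
Step 0: x=[4.0000 14.0000 17.0000] v=[-1.0000 0.0000 0.0000]
Step 1: x=[5.0000 12.2500 17.7500] v=[2.0000 -3.5000 1.5000]
Step 2: x=[6.5625 10.0625 18.6250] v=[3.1250 -4.3750 1.7500]
Step 3: x=[7.3594 9.1406 18.8594] v=[1.5938 -1.8438 0.4688]
Step 4: x=[6.7618 10.2031 18.1641] v=[-1.1953 2.1250 -1.3906]
Step 5: x=[5.3340 12.3956 16.9786] v=[-2.8556 4.3849 -2.3711]
Step 6: x=[4.3381 13.9684 16.1473] v=[-1.9918 3.1456 -1.6626]
Step 7: x=[4.6653 13.6784 16.2713] v=[0.6543 -0.5801 0.2480]
Max displacement = 2.8594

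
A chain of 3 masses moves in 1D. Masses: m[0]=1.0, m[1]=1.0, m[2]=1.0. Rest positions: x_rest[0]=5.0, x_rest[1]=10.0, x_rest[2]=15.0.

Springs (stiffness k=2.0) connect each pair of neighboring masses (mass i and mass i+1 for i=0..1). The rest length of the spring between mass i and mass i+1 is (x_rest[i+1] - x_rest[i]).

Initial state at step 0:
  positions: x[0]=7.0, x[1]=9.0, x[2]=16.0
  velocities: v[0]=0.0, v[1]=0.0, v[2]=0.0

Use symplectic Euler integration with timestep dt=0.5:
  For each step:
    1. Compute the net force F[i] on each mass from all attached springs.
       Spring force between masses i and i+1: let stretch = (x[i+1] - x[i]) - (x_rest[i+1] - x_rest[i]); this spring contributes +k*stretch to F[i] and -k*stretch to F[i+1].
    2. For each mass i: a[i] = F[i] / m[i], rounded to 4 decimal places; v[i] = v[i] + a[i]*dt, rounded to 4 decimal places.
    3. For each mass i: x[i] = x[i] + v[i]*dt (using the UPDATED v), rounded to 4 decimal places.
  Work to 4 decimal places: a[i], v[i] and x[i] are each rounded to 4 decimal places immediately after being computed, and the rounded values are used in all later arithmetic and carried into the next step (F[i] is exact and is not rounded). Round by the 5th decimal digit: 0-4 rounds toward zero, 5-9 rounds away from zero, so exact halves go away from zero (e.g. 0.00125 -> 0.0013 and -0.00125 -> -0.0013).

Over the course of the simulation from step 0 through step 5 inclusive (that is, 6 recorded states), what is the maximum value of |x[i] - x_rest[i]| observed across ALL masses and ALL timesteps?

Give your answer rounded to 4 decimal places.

Answer: 2.7500

Derivation:
Step 0: x=[7.0000 9.0000 16.0000] v=[0.0000 0.0000 0.0000]
Step 1: x=[5.5000 11.5000 15.0000] v=[-3.0000 5.0000 -2.0000]
Step 2: x=[4.5000 12.7500 14.7500] v=[-2.0000 2.5000 -0.5000]
Step 3: x=[5.1250 10.8750 16.0000] v=[1.2500 -3.7500 2.5000]
Step 4: x=[6.1250 8.6875 17.1875] v=[2.0000 -4.3750 2.3750]
Step 5: x=[5.9063 9.4688 16.6250] v=[-0.4375 1.5625 -1.1250]
Max displacement = 2.7500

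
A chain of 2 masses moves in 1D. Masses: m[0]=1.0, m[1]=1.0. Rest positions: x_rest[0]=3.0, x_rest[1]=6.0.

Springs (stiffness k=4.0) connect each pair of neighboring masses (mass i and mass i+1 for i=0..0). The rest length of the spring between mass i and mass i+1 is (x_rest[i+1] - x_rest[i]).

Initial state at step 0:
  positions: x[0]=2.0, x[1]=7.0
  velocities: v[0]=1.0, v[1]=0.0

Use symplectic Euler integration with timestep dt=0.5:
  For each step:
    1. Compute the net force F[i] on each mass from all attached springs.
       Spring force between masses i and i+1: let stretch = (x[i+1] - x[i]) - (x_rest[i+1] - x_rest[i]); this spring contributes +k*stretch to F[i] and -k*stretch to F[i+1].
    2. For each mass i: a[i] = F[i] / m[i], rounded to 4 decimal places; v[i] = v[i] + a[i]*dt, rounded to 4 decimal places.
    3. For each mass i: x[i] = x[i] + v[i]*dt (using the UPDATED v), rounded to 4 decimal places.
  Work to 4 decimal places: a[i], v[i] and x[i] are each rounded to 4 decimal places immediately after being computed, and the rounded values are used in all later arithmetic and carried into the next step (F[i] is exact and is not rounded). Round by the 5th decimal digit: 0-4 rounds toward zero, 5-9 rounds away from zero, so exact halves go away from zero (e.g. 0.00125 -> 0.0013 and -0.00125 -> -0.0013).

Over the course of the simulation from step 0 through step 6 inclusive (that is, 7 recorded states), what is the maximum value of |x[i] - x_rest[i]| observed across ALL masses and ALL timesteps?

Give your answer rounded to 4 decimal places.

Step 0: x=[2.0000 7.0000] v=[1.0000 0.0000]
Step 1: x=[4.5000 5.0000] v=[5.0000 -4.0000]
Step 2: x=[4.5000 5.5000] v=[0.0000 1.0000]
Step 3: x=[2.5000 8.0000] v=[-4.0000 5.0000]
Step 4: x=[3.0000 8.0000] v=[1.0000 0.0000]
Step 5: x=[5.5000 6.0000] v=[5.0000 -4.0000]
Step 6: x=[5.5000 6.5000] v=[0.0000 1.0000]
Max displacement = 2.5000

Answer: 2.5000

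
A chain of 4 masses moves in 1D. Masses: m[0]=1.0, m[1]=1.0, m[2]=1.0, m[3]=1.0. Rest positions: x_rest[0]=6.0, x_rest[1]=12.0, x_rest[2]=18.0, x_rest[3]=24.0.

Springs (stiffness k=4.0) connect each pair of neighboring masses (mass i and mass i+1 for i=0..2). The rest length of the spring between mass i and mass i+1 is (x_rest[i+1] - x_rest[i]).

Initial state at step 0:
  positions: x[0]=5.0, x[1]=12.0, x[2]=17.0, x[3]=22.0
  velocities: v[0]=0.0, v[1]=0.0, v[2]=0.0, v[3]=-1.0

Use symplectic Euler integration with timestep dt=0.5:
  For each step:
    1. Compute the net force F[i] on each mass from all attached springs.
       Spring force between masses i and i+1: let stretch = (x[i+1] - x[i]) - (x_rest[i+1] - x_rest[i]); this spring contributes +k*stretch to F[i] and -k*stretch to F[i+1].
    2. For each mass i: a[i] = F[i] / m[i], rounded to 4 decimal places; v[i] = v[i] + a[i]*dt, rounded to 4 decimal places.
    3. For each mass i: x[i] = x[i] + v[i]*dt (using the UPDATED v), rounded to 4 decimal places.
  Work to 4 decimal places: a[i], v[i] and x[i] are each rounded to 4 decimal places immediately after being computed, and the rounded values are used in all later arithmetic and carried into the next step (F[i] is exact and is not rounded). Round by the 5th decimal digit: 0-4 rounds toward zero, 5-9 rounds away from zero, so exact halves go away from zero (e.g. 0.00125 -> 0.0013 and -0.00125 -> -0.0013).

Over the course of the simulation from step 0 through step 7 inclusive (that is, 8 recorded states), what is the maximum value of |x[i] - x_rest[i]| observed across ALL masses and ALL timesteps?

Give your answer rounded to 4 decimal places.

Answer: 3.0000

Derivation:
Step 0: x=[5.0000 12.0000 17.0000 22.0000] v=[0.0000 0.0000 0.0000 -1.0000]
Step 1: x=[6.0000 10.0000 17.0000 22.5000] v=[2.0000 -4.0000 0.0000 1.0000]
Step 2: x=[5.0000 11.0000 15.5000 23.5000] v=[-2.0000 2.0000 -3.0000 2.0000]
Step 3: x=[4.0000 10.5000 17.5000 22.5000] v=[-2.0000 -1.0000 4.0000 -2.0000]
Step 4: x=[3.5000 10.5000 17.5000 22.5000] v=[-1.0000 0.0000 0.0000 0.0000]
Step 5: x=[4.0000 10.5000 15.5000 23.5000] v=[1.0000 0.0000 -4.0000 2.0000]
Step 6: x=[5.0000 9.0000 16.5000 22.5000] v=[2.0000 -3.0000 2.0000 -2.0000]
Step 7: x=[4.0000 11.0000 16.0000 21.5000] v=[-2.0000 4.0000 -1.0000 -2.0000]
Max displacement = 3.0000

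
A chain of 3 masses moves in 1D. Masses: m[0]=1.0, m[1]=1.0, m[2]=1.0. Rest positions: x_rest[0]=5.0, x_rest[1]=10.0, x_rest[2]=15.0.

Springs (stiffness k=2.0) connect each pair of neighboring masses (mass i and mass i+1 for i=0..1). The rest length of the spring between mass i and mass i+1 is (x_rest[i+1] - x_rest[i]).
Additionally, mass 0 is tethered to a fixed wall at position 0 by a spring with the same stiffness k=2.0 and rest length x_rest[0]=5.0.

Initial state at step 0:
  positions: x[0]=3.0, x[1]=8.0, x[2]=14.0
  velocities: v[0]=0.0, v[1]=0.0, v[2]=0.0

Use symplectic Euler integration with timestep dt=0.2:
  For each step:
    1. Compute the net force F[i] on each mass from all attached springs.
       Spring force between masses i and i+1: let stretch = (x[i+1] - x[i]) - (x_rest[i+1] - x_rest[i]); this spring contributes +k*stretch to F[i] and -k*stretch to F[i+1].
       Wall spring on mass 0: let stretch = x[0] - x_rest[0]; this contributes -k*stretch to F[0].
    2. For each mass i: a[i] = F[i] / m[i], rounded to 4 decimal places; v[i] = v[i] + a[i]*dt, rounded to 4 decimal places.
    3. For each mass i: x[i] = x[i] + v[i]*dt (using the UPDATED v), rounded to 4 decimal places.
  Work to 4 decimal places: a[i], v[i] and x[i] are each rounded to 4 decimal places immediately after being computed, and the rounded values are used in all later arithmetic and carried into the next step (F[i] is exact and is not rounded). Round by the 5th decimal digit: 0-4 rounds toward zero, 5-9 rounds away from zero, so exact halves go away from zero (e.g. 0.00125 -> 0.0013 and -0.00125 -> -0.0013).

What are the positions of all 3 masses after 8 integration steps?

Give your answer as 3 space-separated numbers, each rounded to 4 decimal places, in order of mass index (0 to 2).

Answer: 5.7441 9.7684 13.1757

Derivation:
Step 0: x=[3.0000 8.0000 14.0000] v=[0.0000 0.0000 0.0000]
Step 1: x=[3.1600 8.0800 13.9200] v=[0.8000 0.4000 -0.4000]
Step 2: x=[3.4608 8.2336 13.7728] v=[1.5040 0.7680 -0.7360]
Step 3: x=[3.8666 8.4485 13.5825] v=[2.0288 1.0746 -0.9517]
Step 4: x=[4.3296 8.7076 13.3814] v=[2.3149 1.2954 -1.0053]
Step 5: x=[4.7965 8.9903 13.2064] v=[2.3343 1.4137 -0.8748]
Step 6: x=[5.2151 9.2748 13.0942] v=[2.0932 1.4226 -0.5612]
Step 7: x=[5.5413 9.5401 13.0764] v=[1.6310 1.3265 -0.0890]
Step 8: x=[5.7441 9.7684 13.1757] v=[1.0140 1.1415 0.4965]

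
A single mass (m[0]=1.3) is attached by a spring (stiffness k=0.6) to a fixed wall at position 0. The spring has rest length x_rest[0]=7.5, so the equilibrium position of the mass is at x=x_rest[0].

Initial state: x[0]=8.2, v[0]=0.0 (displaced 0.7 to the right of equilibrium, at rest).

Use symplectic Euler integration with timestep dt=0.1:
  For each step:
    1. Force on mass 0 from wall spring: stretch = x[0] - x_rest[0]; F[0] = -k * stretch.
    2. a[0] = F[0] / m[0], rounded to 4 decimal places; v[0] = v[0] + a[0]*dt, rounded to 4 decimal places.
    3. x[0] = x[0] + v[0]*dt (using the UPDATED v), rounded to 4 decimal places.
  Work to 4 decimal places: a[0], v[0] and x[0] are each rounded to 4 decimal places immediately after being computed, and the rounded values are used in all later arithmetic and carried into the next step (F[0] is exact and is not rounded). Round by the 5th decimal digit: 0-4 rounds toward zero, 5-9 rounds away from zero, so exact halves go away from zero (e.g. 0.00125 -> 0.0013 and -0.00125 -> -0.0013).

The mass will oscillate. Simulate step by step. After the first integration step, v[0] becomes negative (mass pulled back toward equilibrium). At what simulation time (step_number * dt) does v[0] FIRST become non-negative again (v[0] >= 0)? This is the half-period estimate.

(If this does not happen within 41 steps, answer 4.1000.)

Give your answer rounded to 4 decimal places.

Step 0: x=[8.2000] v=[0.0000]
Step 1: x=[8.1968] v=[-0.0323]
Step 2: x=[8.1904] v=[-0.0645]
Step 3: x=[8.1808] v=[-0.0964]
Step 4: x=[8.1680] v=[-0.1278]
Step 5: x=[8.1521] v=[-0.1586]
Step 6: x=[8.1332] v=[-0.1887]
Step 7: x=[8.1114] v=[-0.2179]
Step 8: x=[8.0868] v=[-0.2461]
Step 9: x=[8.0595] v=[-0.2732]
Step 10: x=[8.0296] v=[-0.2990]
Step 11: x=[7.9973] v=[-0.3234]
Step 12: x=[7.9627] v=[-0.3464]
Step 13: x=[7.9259] v=[-0.3678]
Step 14: x=[7.8872] v=[-0.3875]
Step 15: x=[7.8467] v=[-0.4054]
Step 16: x=[7.8046] v=[-0.4214]
Step 17: x=[7.7611] v=[-0.4355]
Step 18: x=[7.7163] v=[-0.4476]
Step 19: x=[7.6705] v=[-0.4576]
Step 20: x=[7.6240] v=[-0.4655]
Step 21: x=[7.5769] v=[-0.4712]
Step 22: x=[7.5294] v=[-0.4748]
Step 23: x=[7.4818] v=[-0.4762]
Step 24: x=[7.4343] v=[-0.4754]
Step 25: x=[7.3871] v=[-0.4724]
Step 26: x=[7.3404] v=[-0.4672]
Step 27: x=[7.2944] v=[-0.4598]
Step 28: x=[7.2494] v=[-0.4503]
Step 29: x=[7.2055] v=[-0.4387]
Step 30: x=[7.1630] v=[-0.4251]
Step 31: x=[7.1220] v=[-0.4096]
Step 32: x=[7.0828] v=[-0.3922]
Step 33: x=[7.0455] v=[-0.3729]
Step 34: x=[7.0103] v=[-0.3519]
Step 35: x=[6.9774] v=[-0.3293]
Step 36: x=[6.9469] v=[-0.3052]
Step 37: x=[6.9189] v=[-0.2797]
Step 38: x=[6.8936] v=[-0.2529]
Step 39: x=[6.8711] v=[-0.2249]
Step 40: x=[6.8515] v=[-0.1959]
Step 41: x=[6.8349] v=[-0.1660]
v[0] did not become non-negative within 41 steps; using fallback time=4.1000

Answer: 4.1000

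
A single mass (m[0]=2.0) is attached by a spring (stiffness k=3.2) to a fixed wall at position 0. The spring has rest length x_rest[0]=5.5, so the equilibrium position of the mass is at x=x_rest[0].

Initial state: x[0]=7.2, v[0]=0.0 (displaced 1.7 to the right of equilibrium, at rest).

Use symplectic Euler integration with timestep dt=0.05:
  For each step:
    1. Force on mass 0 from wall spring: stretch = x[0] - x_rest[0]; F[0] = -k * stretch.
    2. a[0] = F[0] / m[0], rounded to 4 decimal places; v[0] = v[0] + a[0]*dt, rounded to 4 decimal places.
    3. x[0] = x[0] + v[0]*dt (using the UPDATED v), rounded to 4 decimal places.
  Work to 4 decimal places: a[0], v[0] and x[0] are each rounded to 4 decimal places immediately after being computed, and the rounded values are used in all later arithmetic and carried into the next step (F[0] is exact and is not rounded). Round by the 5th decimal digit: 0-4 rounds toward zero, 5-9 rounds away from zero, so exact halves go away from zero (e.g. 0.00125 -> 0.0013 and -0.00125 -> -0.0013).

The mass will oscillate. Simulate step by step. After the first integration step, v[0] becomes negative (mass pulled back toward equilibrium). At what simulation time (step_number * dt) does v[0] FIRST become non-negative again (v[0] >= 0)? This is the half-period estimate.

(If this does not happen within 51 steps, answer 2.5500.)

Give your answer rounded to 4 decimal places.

Answer: 2.5000

Derivation:
Step 0: x=[7.2000] v=[0.0000]
Step 1: x=[7.1932] v=[-0.1360]
Step 2: x=[7.1796] v=[-0.2715]
Step 3: x=[7.1593] v=[-0.4059]
Step 4: x=[7.1324] v=[-0.5386]
Step 5: x=[7.0989] v=[-0.6692]
Step 6: x=[7.0590] v=[-0.7971]
Step 7: x=[7.0129] v=[-0.9218]
Step 8: x=[6.9608] v=[-1.0428]
Step 9: x=[6.9028] v=[-1.1597]
Step 10: x=[6.8392] v=[-1.2719]
Step 11: x=[6.7703] v=[-1.3790]
Step 12: x=[6.6963] v=[-1.4806]
Step 13: x=[6.6175] v=[-1.5763]
Step 14: x=[6.5342] v=[-1.6657]
Step 15: x=[6.4468] v=[-1.7484]
Step 16: x=[6.3556] v=[-1.8241]
Step 17: x=[6.2610] v=[-1.8926]
Step 18: x=[6.1633] v=[-1.9535]
Step 19: x=[6.0630] v=[-2.0066]
Step 20: x=[5.9604] v=[-2.0516]
Step 21: x=[5.8560] v=[-2.0884]
Step 22: x=[5.7502] v=[-2.1169]
Step 23: x=[5.6434] v=[-2.1369]
Step 24: x=[5.5360] v=[-2.1484]
Step 25: x=[5.4284] v=[-2.1513]
Step 26: x=[5.3211] v=[-2.1456]
Step 27: x=[5.2145] v=[-2.1313]
Step 28: x=[5.1091] v=[-2.1085]
Step 29: x=[5.0052] v=[-2.0772]
Step 30: x=[4.9033] v=[-2.0376]
Step 31: x=[4.8038] v=[-1.9899]
Step 32: x=[4.7071] v=[-1.9342]
Step 33: x=[4.6136] v=[-1.8708]
Step 34: x=[4.5236] v=[-1.7999]
Step 35: x=[4.4375] v=[-1.7218]
Step 36: x=[4.3557] v=[-1.6368]
Step 37: x=[4.2784] v=[-1.5453]
Step 38: x=[4.2060] v=[-1.4476]
Step 39: x=[4.1388] v=[-1.3441]
Step 40: x=[4.0770] v=[-1.2352]
Step 41: x=[4.0209] v=[-1.1214]
Step 42: x=[3.9707] v=[-1.0031]
Step 43: x=[3.9267] v=[-0.8808]
Step 44: x=[3.8890] v=[-0.7549]
Step 45: x=[3.8577] v=[-0.6260]
Step 46: x=[3.8330] v=[-0.4946]
Step 47: x=[3.8149] v=[-0.3612]
Step 48: x=[3.8036] v=[-0.2264]
Step 49: x=[3.7991] v=[-0.0907]
Step 50: x=[3.8014] v=[0.0454]
First v>=0 after going negative at step 50, time=2.5000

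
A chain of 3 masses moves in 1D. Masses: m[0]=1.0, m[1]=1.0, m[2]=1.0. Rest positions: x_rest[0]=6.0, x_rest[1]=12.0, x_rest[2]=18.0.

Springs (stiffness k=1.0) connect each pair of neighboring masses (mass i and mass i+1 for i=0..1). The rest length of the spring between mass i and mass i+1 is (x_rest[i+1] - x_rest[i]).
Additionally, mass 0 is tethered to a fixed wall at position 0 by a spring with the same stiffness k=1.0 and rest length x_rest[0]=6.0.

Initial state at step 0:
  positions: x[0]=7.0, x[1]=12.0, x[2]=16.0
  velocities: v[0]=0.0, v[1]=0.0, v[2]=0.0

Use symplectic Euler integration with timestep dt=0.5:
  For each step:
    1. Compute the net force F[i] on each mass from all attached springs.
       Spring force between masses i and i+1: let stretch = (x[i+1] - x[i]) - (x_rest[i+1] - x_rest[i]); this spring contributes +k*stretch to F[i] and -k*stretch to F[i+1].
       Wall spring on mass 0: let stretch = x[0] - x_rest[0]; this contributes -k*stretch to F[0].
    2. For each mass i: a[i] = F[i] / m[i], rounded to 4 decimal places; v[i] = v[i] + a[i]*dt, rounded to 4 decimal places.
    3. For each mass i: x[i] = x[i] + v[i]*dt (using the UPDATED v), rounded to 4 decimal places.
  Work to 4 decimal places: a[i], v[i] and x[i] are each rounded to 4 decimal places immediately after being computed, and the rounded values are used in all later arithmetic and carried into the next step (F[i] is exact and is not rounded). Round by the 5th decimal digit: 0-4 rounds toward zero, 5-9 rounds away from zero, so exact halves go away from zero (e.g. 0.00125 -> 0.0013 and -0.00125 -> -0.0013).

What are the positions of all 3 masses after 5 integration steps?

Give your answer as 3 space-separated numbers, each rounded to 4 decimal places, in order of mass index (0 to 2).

Step 0: x=[7.0000 12.0000 16.0000] v=[0.0000 0.0000 0.0000]
Step 1: x=[6.5000 11.7500 16.5000] v=[-1.0000 -0.5000 1.0000]
Step 2: x=[5.6875 11.3750 17.3125] v=[-1.6250 -0.7500 1.6250]
Step 3: x=[4.8750 11.0625 18.1407] v=[-1.6250 -0.6250 1.6563]
Step 4: x=[4.3906 10.9727 18.6993] v=[-0.9688 -0.1797 1.1172]
Step 5: x=[4.4541 11.1690 18.8263] v=[0.1270 0.3926 0.2539]

Answer: 4.4541 11.1690 18.8263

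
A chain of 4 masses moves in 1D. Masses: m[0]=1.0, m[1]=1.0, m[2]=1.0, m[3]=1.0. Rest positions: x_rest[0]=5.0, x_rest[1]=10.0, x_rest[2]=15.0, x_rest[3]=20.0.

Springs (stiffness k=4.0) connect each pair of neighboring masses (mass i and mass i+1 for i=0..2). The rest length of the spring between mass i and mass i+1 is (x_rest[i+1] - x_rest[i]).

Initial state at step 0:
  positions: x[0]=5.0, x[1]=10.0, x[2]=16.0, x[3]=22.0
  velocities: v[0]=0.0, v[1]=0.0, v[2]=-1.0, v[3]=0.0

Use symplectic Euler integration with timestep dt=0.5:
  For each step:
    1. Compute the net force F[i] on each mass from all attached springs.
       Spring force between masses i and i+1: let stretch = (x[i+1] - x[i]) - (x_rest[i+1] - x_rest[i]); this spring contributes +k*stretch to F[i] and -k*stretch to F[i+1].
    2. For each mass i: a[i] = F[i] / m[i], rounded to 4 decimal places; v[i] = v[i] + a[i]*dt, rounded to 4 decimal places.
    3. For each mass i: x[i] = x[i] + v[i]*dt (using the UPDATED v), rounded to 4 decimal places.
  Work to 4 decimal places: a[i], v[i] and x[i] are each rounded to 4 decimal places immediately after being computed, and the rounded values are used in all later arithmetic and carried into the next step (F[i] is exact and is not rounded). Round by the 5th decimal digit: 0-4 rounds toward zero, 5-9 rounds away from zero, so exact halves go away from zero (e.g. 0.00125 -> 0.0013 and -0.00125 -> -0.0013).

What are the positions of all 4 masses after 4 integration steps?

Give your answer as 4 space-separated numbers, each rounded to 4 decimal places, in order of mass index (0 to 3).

Step 0: x=[5.0000 10.0000 16.0000 22.0000] v=[0.0000 0.0000 -1.0000 0.0000]
Step 1: x=[5.0000 11.0000 15.5000 21.0000] v=[0.0000 2.0000 -1.0000 -2.0000]
Step 2: x=[6.0000 10.5000 16.0000 19.5000] v=[2.0000 -1.0000 1.0000 -3.0000]
Step 3: x=[6.5000 11.0000 14.5000 19.5000] v=[1.0000 1.0000 -3.0000 0.0000]
Step 4: x=[6.5000 10.5000 14.5000 19.5000] v=[0.0000 -1.0000 0.0000 0.0000]

Answer: 6.5000 10.5000 14.5000 19.5000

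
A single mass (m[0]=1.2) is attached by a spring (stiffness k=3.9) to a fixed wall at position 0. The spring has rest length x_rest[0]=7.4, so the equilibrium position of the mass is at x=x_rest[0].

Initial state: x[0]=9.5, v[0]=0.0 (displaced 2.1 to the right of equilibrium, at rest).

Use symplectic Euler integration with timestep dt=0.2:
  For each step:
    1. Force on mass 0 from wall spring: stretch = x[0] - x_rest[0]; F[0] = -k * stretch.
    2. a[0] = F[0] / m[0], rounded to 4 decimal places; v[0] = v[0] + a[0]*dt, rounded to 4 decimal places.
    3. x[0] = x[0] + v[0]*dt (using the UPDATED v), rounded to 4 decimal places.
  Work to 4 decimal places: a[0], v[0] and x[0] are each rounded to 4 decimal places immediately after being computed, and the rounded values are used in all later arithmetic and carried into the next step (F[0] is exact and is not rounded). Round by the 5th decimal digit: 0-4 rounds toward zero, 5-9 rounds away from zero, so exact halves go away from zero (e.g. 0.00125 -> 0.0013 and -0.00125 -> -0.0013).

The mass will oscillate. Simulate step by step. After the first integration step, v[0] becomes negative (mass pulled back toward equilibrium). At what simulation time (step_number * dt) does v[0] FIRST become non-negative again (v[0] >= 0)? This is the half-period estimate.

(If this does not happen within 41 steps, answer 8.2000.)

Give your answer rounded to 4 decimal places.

Answer: 1.8000

Derivation:
Step 0: x=[9.5000] v=[0.0000]
Step 1: x=[9.2270] v=[-1.3650]
Step 2: x=[8.7165] v=[-2.5526]
Step 3: x=[8.0348] v=[-3.4083]
Step 4: x=[7.2706] v=[-3.8209]
Step 5: x=[6.5232] v=[-3.7368]
Step 6: x=[5.8898] v=[-3.1669]
Step 7: x=[5.4527] v=[-2.1853]
Step 8: x=[5.2688] v=[-0.9196]
Step 9: x=[5.3619] v=[0.4657]
First v>=0 after going negative at step 9, time=1.8000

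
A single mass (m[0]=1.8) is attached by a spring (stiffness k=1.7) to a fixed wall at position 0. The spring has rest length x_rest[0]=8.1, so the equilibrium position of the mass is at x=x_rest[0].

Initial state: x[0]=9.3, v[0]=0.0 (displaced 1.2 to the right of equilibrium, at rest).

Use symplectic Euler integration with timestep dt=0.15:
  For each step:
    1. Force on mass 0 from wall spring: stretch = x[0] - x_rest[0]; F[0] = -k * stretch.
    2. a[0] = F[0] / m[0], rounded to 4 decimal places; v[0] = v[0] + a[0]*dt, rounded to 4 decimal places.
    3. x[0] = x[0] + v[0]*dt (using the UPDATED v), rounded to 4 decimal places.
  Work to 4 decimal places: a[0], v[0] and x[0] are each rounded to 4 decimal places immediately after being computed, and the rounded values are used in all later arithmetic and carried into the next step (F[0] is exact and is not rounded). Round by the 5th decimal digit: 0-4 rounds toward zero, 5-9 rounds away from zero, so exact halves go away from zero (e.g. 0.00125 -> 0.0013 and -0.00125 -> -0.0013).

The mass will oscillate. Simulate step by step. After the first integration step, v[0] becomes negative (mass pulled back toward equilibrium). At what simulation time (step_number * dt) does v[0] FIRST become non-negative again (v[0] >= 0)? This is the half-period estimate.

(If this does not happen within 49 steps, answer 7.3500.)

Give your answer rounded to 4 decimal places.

Step 0: x=[9.3000] v=[0.0000]
Step 1: x=[9.2745] v=[-0.1700]
Step 2: x=[9.2240] v=[-0.3364]
Step 3: x=[9.1497] v=[-0.4956]
Step 4: x=[9.0531] v=[-0.6443]
Step 5: x=[8.9362] v=[-0.7793]
Step 6: x=[8.8015] v=[-0.8978]
Step 7: x=[8.6519] v=[-0.9972]
Step 8: x=[8.4906] v=[-1.0754]
Step 9: x=[8.3210] v=[-1.1307]
Step 10: x=[8.1467] v=[-1.1620]
Step 11: x=[7.9714] v=[-1.1686]
Step 12: x=[7.7988] v=[-1.1504]
Step 13: x=[7.6326] v=[-1.1077]
Step 14: x=[7.4764] v=[-1.0415]
Step 15: x=[7.3334] v=[-0.9532]
Step 16: x=[7.2067] v=[-0.8446]
Step 17: x=[7.0990] v=[-0.7180]
Step 18: x=[7.0126] v=[-0.5762]
Step 19: x=[6.9493] v=[-0.4222]
Step 20: x=[6.9104] v=[-0.2592]
Step 21: x=[6.8968] v=[-0.0907]
Step 22: x=[6.9088] v=[0.0798]
First v>=0 after going negative at step 22, time=3.3000

Answer: 3.3000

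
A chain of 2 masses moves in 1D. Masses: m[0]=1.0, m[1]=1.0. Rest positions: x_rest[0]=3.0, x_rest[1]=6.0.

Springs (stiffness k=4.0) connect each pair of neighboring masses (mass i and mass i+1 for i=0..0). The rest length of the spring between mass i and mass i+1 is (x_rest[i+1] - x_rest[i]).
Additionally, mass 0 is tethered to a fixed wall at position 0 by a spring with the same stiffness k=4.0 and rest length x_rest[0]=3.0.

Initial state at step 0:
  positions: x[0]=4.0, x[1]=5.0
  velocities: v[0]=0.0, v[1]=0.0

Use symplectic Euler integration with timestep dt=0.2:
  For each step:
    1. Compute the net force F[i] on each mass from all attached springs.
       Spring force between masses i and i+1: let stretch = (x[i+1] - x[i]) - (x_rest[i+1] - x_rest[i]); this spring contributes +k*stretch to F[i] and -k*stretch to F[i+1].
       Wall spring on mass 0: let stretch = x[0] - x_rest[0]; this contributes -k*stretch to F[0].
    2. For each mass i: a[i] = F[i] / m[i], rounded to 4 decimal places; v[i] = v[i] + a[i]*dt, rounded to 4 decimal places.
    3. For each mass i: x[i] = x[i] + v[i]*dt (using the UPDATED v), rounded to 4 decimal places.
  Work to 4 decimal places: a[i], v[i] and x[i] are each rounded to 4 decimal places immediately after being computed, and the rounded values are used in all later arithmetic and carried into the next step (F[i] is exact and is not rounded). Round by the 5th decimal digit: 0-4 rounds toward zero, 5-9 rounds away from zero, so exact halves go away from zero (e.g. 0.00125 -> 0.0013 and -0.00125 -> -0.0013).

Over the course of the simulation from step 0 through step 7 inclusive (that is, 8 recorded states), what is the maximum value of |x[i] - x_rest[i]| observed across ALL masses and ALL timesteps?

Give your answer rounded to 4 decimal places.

Answer: 1.2941

Derivation:
Step 0: x=[4.0000 5.0000] v=[0.0000 0.0000]
Step 1: x=[3.5200 5.3200] v=[-2.4000 1.6000]
Step 2: x=[2.7648 5.8320] v=[-3.7760 2.5600]
Step 3: x=[2.0580 6.3332] v=[-3.5341 2.5062]
Step 4: x=[1.7059 6.6304] v=[-1.7603 1.4860]
Step 5: x=[1.8688 6.6197] v=[0.8146 -0.0536]
Step 6: x=[2.4929 6.3288] v=[3.1203 -1.4543]
Step 7: x=[3.3318 5.9042] v=[4.1947 -2.1230]
Max displacement = 1.2941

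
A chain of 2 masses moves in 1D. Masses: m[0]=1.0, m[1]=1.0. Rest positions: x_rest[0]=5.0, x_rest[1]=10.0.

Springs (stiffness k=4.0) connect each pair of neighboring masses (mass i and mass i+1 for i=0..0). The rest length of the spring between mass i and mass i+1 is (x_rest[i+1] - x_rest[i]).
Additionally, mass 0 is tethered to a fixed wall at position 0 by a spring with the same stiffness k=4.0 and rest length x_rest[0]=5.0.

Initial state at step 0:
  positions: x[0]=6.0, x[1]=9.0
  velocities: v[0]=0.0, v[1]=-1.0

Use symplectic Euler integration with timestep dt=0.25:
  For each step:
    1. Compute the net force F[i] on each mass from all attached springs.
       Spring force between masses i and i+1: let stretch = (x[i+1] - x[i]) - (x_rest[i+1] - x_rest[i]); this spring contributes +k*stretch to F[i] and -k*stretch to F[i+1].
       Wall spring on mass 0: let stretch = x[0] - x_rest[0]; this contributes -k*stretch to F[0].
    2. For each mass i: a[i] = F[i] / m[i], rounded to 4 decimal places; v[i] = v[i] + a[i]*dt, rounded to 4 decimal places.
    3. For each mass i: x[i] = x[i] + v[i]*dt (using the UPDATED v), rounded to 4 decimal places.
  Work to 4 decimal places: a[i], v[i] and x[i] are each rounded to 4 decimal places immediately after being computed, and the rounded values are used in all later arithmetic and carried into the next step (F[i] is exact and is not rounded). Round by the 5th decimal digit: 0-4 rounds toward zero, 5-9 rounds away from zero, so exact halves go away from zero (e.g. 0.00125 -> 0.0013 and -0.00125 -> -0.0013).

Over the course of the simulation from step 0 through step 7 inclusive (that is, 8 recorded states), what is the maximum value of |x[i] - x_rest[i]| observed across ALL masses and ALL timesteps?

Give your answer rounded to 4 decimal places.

Step 0: x=[6.0000 9.0000] v=[0.0000 -1.0000]
Step 1: x=[5.2500 9.2500] v=[-3.0000 1.0000]
Step 2: x=[4.1875 9.7500] v=[-4.2500 2.0000]
Step 3: x=[3.4688 10.1094] v=[-2.8750 1.4375]
Step 4: x=[3.5430 10.0586] v=[0.2968 -0.2031]
Step 5: x=[4.3604 9.6289] v=[3.2694 -1.7187]
Step 6: x=[5.4048 9.1321] v=[4.1775 -1.9872]
Step 7: x=[6.0298 8.9535] v=[2.5000 -0.7145]
Max displacement = 1.5312

Answer: 1.5312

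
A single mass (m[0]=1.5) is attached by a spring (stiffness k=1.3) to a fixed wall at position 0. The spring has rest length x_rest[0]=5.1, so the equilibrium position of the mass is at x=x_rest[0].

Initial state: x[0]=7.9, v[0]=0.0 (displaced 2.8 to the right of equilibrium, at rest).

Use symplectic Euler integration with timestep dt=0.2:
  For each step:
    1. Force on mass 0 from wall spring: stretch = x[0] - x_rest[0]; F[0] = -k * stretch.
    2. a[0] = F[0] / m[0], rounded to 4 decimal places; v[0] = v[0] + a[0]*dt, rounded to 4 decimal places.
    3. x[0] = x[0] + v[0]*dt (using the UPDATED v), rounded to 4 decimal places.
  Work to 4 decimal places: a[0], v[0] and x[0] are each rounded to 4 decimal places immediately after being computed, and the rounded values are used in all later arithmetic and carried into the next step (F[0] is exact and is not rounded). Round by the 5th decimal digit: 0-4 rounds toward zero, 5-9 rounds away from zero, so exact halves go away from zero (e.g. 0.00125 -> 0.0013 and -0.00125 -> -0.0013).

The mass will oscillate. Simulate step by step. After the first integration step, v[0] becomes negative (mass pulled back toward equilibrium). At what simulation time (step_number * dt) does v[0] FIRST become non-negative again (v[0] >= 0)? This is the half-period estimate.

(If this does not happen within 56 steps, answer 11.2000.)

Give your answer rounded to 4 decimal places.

Step 0: x=[7.9000] v=[0.0000]
Step 1: x=[7.8029] v=[-0.4853]
Step 2: x=[7.6121] v=[-0.9538]
Step 3: x=[7.3343] v=[-1.3892]
Step 4: x=[6.9790] v=[-1.7765]
Step 5: x=[6.5586] v=[-2.1022]
Step 6: x=[6.0876] v=[-2.3550]
Step 7: x=[5.5824] v=[-2.5262]
Step 8: x=[5.0604] v=[-2.6098]
Step 9: x=[4.5398] v=[-2.6029]
Step 10: x=[4.0386] v=[-2.5058]
Step 11: x=[3.5742] v=[-2.3218]
Step 12: x=[3.1627] v=[-2.0573]
Step 13: x=[2.8184] v=[-1.7215]
Step 14: x=[2.5532] v=[-1.3260]
Step 15: x=[2.3763] v=[-0.8846]
Step 16: x=[2.2938] v=[-0.4125]
Step 17: x=[2.3086] v=[0.0739]
First v>=0 after going negative at step 17, time=3.4000

Answer: 3.4000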